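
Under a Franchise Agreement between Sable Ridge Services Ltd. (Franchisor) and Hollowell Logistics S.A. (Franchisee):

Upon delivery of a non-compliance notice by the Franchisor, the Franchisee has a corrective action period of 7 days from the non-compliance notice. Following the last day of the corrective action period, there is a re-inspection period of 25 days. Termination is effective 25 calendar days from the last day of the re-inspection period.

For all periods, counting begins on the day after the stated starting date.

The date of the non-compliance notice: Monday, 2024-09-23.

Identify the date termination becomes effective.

2024-11-19

The last day of the corrective action period: 7 calendar days after 2024-09-23 is 2024-09-30.
Adding 25 calendar days to 2024-09-30 gives 2024-10-25, which is the last day of the re-inspection period.
The date termination becomes effective: 25 calendar days after 2024-10-25 is 2024-11-19.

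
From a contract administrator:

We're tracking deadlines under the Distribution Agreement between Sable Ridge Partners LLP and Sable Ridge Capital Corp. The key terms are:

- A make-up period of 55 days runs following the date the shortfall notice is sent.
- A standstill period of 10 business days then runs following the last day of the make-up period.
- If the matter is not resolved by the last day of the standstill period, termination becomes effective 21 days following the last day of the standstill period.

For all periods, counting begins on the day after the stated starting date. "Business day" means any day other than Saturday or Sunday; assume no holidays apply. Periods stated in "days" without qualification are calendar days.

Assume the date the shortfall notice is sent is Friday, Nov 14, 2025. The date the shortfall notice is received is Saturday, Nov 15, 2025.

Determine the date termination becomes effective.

Adding 55 calendar days to Nov 14, 2025 gives Jan 8, 2026, which is the last day of the make-up period.
The last day of the standstill period: counting 10 business days from Thursday, Jan 8, 2026 (Jan 9, Jan 12, Jan 13, Jan 14, Jan 15, Jan 16, Jan 19, Jan 20, Jan 21, Jan 22, skipping weekends) reaches Thursday, Jan 22, 2026.
The date termination becomes effective: 21 calendar days after Jan 22, 2026 is Feb 12, 2026.

Feb 12, 2026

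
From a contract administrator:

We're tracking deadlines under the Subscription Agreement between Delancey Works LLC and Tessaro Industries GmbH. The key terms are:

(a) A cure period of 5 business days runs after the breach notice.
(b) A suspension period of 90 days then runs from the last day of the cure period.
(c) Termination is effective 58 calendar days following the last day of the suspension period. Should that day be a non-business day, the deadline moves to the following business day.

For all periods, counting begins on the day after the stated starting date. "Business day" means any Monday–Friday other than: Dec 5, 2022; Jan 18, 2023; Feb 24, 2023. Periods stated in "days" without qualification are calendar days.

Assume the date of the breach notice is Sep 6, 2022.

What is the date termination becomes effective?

The last day of the cure period: 5 business days after Tuesday, Sep 6, 2022, skipping weekends — Sep 7, Sep 8, Sep 9, Sep 12, Sep 13 — lands on Tuesday, Sep 13, 2022.
The last day of the suspension period: 90 calendar days after Sep 13, 2022 is Dec 12, 2022.
The date termination becomes effective: 58 calendar days after Dec 12, 2022 is Feb 8, 2023. Feb 8, 2023 is a Wednesday and is not a listed holiday, so no roll-forward applies.

Feb 8, 2023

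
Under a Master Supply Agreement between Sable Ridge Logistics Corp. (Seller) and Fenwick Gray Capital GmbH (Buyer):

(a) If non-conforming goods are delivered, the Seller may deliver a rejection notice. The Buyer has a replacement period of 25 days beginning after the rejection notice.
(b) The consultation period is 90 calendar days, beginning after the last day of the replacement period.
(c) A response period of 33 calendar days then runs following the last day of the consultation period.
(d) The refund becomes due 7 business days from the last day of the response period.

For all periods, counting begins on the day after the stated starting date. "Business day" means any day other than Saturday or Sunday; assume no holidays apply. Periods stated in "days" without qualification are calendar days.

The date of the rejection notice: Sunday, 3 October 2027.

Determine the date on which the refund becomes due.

The last day of the replacement period: 3 October 2027 + 25 days = 28 October 2027.
Adding 90 calendar days to 28 October 2027 gives 26 January 2028, which is the last day of the consultation period.
The last day of the response period: 26 January 2028 + 33 days = 28 February 2028.
The date on which the refund becomes due: counting 7 business days from Monday, 28 February 2028 (Feb 29, Mar 1, Mar 2, Mar 3, Mar 6, Mar 7, Mar 8, skipping weekends) reaches Wednesday, 8 March 2028.

8 March 2028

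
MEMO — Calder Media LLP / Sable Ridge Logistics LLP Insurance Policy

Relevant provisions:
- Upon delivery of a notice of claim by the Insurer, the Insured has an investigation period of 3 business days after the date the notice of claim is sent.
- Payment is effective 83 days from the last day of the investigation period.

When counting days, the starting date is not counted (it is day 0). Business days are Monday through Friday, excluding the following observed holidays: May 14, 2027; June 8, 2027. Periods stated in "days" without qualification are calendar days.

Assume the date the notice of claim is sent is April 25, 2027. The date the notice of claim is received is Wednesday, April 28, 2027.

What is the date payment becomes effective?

July 20, 2027

From Sunday, April 25, 2027, 3 business days (Apr 26, Apr 27, Apr 28, skipping weekends) brings us to Wednesday, April 28, 2027, which is the last day of the investigation period.
The date payment becomes effective: April 28, 2027 + 83 days = July 20, 2027.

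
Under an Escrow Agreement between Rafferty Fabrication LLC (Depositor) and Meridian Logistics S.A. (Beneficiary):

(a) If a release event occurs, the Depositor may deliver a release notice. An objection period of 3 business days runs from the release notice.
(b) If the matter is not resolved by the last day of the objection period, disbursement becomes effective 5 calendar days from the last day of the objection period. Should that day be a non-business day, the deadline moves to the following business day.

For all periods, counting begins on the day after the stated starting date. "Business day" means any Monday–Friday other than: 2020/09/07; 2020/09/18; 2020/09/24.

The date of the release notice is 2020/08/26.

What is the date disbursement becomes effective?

The last day of the objection period: 3 business days after Wednesday, 2020/08/26, skipping weekends — Aug 27, Aug 28, Aug 31 — lands on Monday, 2020/08/31.
Adding 5 calendar days to 2020/08/31 gives 2020/09/05, which is the date disbursement becomes effective. That falls on a Saturday, so it rolls to the next business day, Tuesday, 2020/09/08.

2020/09/08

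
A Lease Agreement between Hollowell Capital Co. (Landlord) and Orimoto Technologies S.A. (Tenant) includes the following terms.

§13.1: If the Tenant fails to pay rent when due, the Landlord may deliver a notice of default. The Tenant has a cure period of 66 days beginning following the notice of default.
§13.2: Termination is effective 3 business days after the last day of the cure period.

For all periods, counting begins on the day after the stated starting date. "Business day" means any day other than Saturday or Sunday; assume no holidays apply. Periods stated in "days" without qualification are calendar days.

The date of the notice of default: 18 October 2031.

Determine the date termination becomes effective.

26 December 2031

Adding 66 calendar days to 18 October 2031 gives 23 December 2031, which is the last day of the cure period.
The date termination becomes effective: 3 business days after Tuesday, 23 December 2031, skipping weekends — Dec 24, Dec 25, Dec 26 — lands on Friday, 26 December 2031.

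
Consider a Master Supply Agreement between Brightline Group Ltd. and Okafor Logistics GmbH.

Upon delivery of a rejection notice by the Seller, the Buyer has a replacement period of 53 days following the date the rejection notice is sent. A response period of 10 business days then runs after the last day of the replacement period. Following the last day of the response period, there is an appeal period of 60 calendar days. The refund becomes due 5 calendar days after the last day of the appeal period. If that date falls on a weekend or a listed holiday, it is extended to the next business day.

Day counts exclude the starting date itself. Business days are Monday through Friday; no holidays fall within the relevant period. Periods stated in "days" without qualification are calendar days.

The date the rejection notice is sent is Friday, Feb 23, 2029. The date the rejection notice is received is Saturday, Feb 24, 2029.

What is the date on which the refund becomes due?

Jul 5, 2029

The last day of the replacement period: 53 calendar days after Feb 23, 2029 is Apr 17, 2029.
From Tuesday, Apr 17, 2029, 10 business days (Apr 18, Apr 19, Apr 20, Apr 23, Apr 24, Apr 25, Apr 26, Apr 27, Apr 30, May 1, skipping weekends) brings us to Tuesday, May 1, 2029, which is the last day of the response period.
The last day of the appeal period: 60 calendar days after May 1, 2029 is Jun 30, 2029.
Adding 5 calendar days to Jun 30, 2029 gives Jul 5, 2029, which is the date on which the refund becomes due. Jul 5, 2029 is a Thursday, so no roll-forward applies.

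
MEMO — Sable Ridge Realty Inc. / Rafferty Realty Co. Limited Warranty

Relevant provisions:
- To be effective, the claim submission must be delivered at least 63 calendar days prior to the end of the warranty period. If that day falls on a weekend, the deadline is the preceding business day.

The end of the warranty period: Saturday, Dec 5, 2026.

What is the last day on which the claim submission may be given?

Oct 2, 2026

Counting back 63 calendar days from Dec 5, 2026 gives Oct 3, 2026. That is a Saturday, so the deadline moves back to Friday, Oct 2, 2026.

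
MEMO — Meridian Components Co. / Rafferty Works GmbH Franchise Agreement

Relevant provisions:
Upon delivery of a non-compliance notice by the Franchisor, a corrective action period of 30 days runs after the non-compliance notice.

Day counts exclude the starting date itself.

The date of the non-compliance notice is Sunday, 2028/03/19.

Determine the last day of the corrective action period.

2028/04/18

Adding 30 calendar days to 2028/03/19 gives 2028/04/18, which is the last day of the corrective action period.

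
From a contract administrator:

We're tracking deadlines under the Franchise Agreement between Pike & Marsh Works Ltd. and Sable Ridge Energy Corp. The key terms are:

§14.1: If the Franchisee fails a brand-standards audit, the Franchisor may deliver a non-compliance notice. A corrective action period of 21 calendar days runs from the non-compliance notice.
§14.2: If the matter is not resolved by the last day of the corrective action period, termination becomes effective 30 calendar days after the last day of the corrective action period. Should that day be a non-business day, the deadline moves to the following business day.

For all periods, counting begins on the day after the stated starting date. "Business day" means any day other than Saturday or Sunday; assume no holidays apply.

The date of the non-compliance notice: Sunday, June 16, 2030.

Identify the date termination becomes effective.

August 6, 2030

Adding 21 calendar days to June 16, 2030 gives July 7, 2030, which is the last day of the corrective action period.
The date termination becomes effective: July 7, 2030 + 30 days = August 6, 2030. August 6, 2030 is a Tuesday, so no roll-forward applies.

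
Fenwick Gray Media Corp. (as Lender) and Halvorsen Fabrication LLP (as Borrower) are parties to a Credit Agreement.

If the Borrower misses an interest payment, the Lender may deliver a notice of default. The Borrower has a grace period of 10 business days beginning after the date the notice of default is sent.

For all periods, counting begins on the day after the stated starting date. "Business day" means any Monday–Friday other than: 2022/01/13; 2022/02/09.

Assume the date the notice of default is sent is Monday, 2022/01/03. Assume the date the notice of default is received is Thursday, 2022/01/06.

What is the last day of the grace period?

2022/01/18

The last day of the grace period: counting 10 business days from Monday, 2022/01/03 (Jan 4, Jan 5, Jan 6, Jan 7, Jan 10, Jan 11, Jan 12, Jan 14, Jan 17, Jan 18, skipping weekends and the listed holiday on Jan 13) reaches Tuesday, 2022/01/18.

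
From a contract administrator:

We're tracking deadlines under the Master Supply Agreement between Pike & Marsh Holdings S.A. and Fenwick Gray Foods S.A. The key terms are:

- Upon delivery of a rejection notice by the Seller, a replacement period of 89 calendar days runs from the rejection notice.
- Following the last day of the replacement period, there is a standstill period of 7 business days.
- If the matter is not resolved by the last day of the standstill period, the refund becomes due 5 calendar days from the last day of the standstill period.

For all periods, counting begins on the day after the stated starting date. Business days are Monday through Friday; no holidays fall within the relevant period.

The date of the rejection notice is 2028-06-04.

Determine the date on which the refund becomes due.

The last day of the replacement period: 2028-06-04 + 89 days = 2028-09-01.
The last day of the standstill period: counting 7 business days from Friday, 2028-09-01 (Sep 4, Sep 5, Sep 6, Sep 7, Sep 8, Sep 11, Sep 12, skipping weekends) reaches Tuesday, 2028-09-12.
The date on which the refund becomes due: 5 calendar days after 2028-09-12 is 2028-09-17.

2028-09-17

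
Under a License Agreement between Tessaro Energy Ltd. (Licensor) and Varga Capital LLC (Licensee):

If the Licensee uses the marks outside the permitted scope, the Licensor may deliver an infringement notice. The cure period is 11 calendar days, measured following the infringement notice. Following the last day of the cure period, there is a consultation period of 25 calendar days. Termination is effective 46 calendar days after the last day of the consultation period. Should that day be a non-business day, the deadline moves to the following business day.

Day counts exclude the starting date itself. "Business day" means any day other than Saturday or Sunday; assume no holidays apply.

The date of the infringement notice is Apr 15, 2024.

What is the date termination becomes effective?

Jul 8, 2024

The last day of the cure period: Apr 15, 2024 + 11 days = Apr 26, 2024.
The last day of the consultation period: Apr 26, 2024 + 25 days = May 21, 2024.
The date termination becomes effective: May 21, 2024 + 46 days = Jul 6, 2024. That falls on a Saturday, so it rolls to the next business day, Monday, Jul 8, 2024.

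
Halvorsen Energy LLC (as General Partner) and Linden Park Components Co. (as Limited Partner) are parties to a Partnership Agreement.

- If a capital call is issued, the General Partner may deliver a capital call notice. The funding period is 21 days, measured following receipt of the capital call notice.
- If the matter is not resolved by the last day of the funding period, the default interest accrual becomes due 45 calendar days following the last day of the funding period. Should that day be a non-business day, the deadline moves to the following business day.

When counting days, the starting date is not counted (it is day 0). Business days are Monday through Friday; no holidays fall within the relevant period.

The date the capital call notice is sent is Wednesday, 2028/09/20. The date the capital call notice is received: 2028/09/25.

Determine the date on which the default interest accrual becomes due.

2028/11/30

The last day of the funding period: 21 calendar days after 2028/09/25 is 2028/10/16.
The date on which the default interest accrual becomes due: 2028/10/16 + 45 days = 2028/11/30. 2028/11/30 is a Thursday, so no roll-forward applies.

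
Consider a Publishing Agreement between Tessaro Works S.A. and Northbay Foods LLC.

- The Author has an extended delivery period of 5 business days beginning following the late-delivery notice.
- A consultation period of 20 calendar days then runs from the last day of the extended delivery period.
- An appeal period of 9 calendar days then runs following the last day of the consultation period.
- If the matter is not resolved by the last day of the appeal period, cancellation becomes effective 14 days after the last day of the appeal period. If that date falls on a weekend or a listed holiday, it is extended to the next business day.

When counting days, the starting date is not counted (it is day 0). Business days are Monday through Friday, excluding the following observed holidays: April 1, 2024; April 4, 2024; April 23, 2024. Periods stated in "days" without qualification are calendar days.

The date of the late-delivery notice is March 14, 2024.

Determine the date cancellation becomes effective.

The last day of the extended delivery period: 5 business days after Thursday, March 14, 2024, skipping weekends — Mar 15, Mar 18, Mar 19, Mar 20, Mar 21 — lands on Thursday, March 21, 2024.
Adding 20 calendar days to March 21, 2024 gives April 10, 2024, which is the last day of the consultation period.
Adding 9 calendar days to April 10, 2024 gives April 19, 2024, which is the last day of the appeal period.
The date cancellation becomes effective: 14 calendar days after April 19, 2024 is May 3, 2024. May 3, 2024 is a Friday and is not a listed holiday, so no roll-forward applies.

May 3, 2024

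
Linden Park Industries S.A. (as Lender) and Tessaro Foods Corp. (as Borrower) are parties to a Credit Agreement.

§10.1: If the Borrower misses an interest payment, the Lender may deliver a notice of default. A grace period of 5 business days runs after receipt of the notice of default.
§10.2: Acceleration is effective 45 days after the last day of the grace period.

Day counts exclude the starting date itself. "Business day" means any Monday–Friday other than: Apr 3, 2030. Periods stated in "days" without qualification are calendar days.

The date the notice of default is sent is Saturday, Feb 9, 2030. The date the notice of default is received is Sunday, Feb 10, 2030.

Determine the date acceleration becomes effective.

Apr 1, 2030

From Sunday, Feb 10, 2030, 5 business days (Feb 11, Feb 12, Feb 13, Feb 14, Feb 15, skipping weekends) brings us to Friday, Feb 15, 2030, which is the last day of the grace period.
Adding 45 calendar days to Feb 15, 2030 gives Apr 1, 2030, which is the date acceleration becomes effective.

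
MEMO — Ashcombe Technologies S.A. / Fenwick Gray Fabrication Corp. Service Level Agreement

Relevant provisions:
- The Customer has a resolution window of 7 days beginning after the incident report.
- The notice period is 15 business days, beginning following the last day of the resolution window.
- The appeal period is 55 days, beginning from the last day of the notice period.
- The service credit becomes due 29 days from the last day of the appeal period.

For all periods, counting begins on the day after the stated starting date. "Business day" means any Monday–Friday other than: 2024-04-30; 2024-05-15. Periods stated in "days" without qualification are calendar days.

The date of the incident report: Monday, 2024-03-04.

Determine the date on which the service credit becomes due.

2024-06-24

The last day of the resolution window: 2024-03-04 + 7 days = 2024-03-11.
The last day of the notice period: counting 15 business days from Monday, 2024-03-11 (Mar 12, Mar 13, Mar 14, Mar 15, …, Mar 28, Mar 29, Apr 1, skipping weekends) reaches Monday, 2024-04-01.
The last day of the appeal period: 55 calendar days after 2024-04-01 is 2024-05-26.
Adding 29 calendar days to 2024-05-26 gives 2024-06-24, which is the date on which the service credit becomes due.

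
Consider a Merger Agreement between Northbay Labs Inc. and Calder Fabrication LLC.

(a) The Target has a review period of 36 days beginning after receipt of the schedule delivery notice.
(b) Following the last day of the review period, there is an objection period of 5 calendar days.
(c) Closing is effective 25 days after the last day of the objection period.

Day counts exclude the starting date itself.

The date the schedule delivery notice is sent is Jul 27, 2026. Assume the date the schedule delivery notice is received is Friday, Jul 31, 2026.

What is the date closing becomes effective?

Oct 5, 2026

The last day of the review period: 36 calendar days after Jul 31, 2026 is Sep 5, 2026.
The last day of the objection period: 5 calendar days after Sep 5, 2026 is Sep 10, 2026.
Adding 25 calendar days to Sep 10, 2026 gives Oct 5, 2026, which is the date closing becomes effective.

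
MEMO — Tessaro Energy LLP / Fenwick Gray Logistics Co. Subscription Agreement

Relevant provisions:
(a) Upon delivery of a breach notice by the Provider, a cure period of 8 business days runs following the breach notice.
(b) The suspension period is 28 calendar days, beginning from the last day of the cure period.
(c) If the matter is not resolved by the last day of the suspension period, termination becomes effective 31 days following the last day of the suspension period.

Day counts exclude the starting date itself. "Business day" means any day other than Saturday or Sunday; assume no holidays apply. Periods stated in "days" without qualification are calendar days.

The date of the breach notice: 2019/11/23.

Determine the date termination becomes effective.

2020/02/01

The last day of the cure period: 8 business days after Saturday, 2019/11/23, skipping weekends — Nov 25, Nov 26, Nov 27, Nov 28, Nov 29, Dec 2, Dec 3, Dec 4 — lands on Wednesday, 2019/12/04.
Adding 28 calendar days to 2019/12/04 gives 2020/01/01, which is the last day of the suspension period.
The date termination becomes effective: 31 calendar days after 2020/01/01 is 2020/02/01.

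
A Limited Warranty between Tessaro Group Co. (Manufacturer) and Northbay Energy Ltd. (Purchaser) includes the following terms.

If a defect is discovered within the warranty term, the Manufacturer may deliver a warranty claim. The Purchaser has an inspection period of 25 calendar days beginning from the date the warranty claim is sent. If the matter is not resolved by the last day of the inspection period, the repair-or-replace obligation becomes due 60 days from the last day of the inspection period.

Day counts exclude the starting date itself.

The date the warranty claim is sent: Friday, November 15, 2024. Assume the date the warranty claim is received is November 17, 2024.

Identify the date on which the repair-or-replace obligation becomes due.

February 8, 2025

The last day of the inspection period: November 15, 2024 + 25 days = December 10, 2024.
Adding 60 calendar days to December 10, 2024 gives February 8, 2025, which is the date on which the repair-or-replace obligation becomes due.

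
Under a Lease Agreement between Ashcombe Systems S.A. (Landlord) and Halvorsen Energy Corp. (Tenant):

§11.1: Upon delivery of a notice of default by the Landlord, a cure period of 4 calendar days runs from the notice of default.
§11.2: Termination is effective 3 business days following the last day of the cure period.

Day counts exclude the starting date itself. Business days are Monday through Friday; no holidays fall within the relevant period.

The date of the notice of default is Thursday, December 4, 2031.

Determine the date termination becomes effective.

December 11, 2031

Adding 4 calendar days to December 4, 2031 gives December 8, 2031, which is the last day of the cure period.
The date termination becomes effective: counting 3 business days from Monday, December 8, 2031 (Dec 9, Dec 10, Dec 11, skipping weekends) reaches Thursday, December 11, 2031.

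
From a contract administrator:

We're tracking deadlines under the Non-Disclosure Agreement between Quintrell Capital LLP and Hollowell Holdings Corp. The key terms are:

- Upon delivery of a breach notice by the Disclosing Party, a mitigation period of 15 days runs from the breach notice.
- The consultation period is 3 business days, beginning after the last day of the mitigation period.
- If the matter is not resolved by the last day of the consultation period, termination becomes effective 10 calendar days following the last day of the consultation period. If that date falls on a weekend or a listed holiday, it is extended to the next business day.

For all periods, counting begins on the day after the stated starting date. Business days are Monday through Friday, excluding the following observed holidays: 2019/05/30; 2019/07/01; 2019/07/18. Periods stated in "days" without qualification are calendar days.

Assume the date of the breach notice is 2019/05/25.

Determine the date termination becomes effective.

Adding 15 calendar days to 2019/05/25 gives 2019/06/09, which is the last day of the mitigation period.
The last day of the consultation period: counting 3 business days from Sunday, 2019/06/09 (Jun 10, Jun 11, Jun 12, skipping weekends) reaches Wednesday, 2019/06/12.
The date termination becomes effective: 2019/06/12 + 10 days = 2019/06/22. That falls on a Saturday, so it rolls to the next business day, Monday, 2019/06/24.

2019/06/24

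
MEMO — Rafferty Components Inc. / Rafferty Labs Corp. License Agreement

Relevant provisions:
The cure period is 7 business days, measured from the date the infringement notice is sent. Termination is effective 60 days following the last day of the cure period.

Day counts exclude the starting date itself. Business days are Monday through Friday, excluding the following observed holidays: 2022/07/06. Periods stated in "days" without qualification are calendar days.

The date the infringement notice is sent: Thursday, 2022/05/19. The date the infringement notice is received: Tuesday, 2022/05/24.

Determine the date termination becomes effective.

From Thursday, 2022/05/19, 7 business days (May 20, May 23, May 24, May 25, May 26, May 27, May 30, skipping weekends) brings us to Monday, 2022/05/30, which is the last day of the cure period.
Adding 60 calendar days to 2022/05/30 gives 2022/07/29, which is the date termination becomes effective.

2022/07/29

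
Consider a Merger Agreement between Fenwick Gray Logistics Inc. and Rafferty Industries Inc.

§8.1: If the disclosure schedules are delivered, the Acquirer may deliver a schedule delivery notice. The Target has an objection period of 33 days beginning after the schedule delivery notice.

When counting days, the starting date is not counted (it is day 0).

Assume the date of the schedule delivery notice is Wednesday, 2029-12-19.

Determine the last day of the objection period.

The last day of the objection period: 33 calendar days after 2029-12-19 is 2030-01-21.

2030-01-21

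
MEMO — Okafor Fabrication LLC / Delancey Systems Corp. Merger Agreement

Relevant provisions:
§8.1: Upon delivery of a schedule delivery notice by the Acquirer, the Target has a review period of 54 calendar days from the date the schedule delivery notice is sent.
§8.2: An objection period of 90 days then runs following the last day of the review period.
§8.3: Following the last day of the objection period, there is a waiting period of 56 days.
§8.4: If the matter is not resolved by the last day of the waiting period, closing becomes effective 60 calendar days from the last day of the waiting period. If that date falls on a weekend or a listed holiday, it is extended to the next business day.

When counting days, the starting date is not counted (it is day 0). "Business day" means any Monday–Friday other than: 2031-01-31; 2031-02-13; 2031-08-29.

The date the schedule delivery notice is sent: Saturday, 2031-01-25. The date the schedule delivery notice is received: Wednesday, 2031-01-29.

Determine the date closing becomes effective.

Adding 54 calendar days to 2031-01-25 gives 2031-03-20, which is the last day of the review period.
The last day of the objection period: 90 calendar days after 2031-03-20 is 2031-06-18.
The last day of the waiting period: 56 calendar days after 2031-06-18 is 2031-08-13.
Adding 60 calendar days to 2031-08-13 gives 2031-10-12, which is the date closing becomes effective. That falls on a Sunday, so it rolls to the next business day, Monday, 2031-10-13.

2031-10-13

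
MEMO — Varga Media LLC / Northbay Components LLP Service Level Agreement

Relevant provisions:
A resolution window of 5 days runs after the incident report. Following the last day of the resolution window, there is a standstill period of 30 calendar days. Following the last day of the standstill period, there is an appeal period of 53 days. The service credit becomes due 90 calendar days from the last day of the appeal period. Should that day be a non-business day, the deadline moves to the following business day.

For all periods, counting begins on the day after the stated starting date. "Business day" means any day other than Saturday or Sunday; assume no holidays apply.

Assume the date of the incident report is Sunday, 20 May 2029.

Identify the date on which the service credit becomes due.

Adding 5 calendar days to 20 May 2029 gives 25 May 2029, which is the last day of the resolution window.
Adding 30 calendar days to 25 May 2029 gives 24 June 2029, which is the last day of the standstill period.
Adding 53 calendar days to 24 June 2029 gives 16 August 2029, which is the last day of the appeal period.
Adding 90 calendar days to 16 August 2029 gives 14 November 2029, which is the date on which the service credit becomes due. 14 November 2029 is a Wednesday, so no roll-forward applies.

14 November 2029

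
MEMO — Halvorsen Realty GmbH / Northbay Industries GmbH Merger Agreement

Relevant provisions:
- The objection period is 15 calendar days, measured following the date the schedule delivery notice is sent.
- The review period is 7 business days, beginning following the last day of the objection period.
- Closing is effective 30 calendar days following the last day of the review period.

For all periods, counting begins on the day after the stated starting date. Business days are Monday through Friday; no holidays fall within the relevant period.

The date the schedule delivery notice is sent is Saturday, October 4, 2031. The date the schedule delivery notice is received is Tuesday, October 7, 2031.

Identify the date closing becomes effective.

The last day of the objection period: October 4, 2031 + 15 days = October 19, 2031.
The last day of the review period: 7 business days after Sunday, October 19, 2031, skipping weekends — Oct 20, Oct 21, Oct 22, Oct 23, Oct 24, Oct 27, Oct 28 — lands on Tuesday, October 28, 2031.
The date closing becomes effective: 30 calendar days after October 28, 2031 is November 27, 2031.

November 27, 2031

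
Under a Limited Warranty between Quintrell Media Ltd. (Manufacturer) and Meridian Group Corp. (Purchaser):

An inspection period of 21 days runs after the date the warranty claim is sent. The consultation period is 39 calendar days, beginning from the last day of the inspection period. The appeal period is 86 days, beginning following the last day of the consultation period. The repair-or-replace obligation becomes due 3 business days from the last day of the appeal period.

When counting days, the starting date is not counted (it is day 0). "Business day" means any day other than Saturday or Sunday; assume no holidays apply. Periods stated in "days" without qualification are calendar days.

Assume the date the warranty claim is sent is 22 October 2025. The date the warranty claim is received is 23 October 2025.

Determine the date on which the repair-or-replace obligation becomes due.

20 March 2026

The last day of the inspection period: 21 calendar days after 22 October 2025 is 12 November 2025.
Adding 39 calendar days to 12 November 2025 gives 21 December 2025, which is the last day of the consultation period.
The last day of the appeal period: 21 December 2025 + 86 days = 17 March 2026.
The date on which the repair-or-replace obligation becomes due: 3 business days after Tuesday, 17 March 2026, skipping weekends — Mar 18, Mar 19, Mar 20 — lands on Friday, 20 March 2026.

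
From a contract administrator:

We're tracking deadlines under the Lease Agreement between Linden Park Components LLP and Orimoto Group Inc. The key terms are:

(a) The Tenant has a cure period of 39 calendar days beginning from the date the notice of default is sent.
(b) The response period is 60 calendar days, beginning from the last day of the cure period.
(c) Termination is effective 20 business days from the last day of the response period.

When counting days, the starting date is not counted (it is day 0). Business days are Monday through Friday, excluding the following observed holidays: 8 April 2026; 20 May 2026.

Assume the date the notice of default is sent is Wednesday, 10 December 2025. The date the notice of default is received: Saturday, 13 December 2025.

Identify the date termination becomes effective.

17 April 2026

The last day of the cure period: 10 December 2025 + 39 days = 18 January 2026.
The last day of the response period: 18 January 2026 + 60 days = 19 March 2026.
The date termination becomes effective: counting 20 business days from Thursday, 19 March 2026 (Mar 20, Mar 23, Mar 24, Mar 25, …, Apr 15, Apr 16, Apr 17, skipping weekends and the listed holiday on Apr 8) reaches Friday, 17 April 2026.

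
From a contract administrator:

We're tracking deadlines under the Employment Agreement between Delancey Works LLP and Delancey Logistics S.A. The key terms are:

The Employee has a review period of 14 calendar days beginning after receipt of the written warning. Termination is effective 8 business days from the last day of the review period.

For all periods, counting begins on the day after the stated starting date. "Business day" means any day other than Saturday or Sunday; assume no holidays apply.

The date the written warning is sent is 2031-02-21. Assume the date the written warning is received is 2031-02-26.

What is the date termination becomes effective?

Adding 14 calendar days to 2031-02-26 gives 2031-03-12, which is the last day of the review period.
The date termination becomes effective: 8 business days after Wednesday, 2031-03-12, skipping weekends — Mar 13, Mar 14, Mar 17, Mar 18, Mar 19, Mar 20, Mar 21, Mar 24 — lands on Monday, 2031-03-24.

2031-03-24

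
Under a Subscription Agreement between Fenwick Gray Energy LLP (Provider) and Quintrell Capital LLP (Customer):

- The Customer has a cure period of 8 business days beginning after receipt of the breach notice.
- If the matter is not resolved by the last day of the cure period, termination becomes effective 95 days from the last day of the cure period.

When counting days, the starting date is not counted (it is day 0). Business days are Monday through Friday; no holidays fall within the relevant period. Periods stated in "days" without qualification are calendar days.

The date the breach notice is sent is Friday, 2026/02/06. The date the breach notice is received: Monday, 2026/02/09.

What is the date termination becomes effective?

From Monday, 2026/02/09, 8 business days (Feb 10, Feb 11, Feb 12, Feb 13, Feb 16, Feb 17, Feb 18, Feb 19, skipping weekends) brings us to Thursday, 2026/02/19, which is the last day of the cure period.
The date termination becomes effective: 2026/02/19 + 95 days = 2026/05/25.

2026/05/25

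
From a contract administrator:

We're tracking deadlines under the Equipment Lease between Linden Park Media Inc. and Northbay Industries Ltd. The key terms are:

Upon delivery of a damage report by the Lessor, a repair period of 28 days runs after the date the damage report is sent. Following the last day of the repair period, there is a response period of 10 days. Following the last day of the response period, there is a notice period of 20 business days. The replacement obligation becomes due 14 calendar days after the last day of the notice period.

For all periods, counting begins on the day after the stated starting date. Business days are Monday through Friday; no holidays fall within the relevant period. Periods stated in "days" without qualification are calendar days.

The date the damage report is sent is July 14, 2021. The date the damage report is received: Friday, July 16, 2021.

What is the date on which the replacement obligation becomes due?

The last day of the repair period: July 14, 2021 + 28 days = August 11, 2021.
The last day of the response period: August 11, 2021 + 10 days = August 21, 2021.
From Saturday, August 21, 2021, 20 business days (Aug 23, Aug 24, Aug 25, Aug 26, …, Sep 15, Sep 16, Sep 17, skipping weekends) brings us to Friday, September 17, 2021, which is the last day of the notice period.
The date on which the replacement obligation becomes due: September 17, 2021 + 14 days = October 1, 2021.

October 1, 2021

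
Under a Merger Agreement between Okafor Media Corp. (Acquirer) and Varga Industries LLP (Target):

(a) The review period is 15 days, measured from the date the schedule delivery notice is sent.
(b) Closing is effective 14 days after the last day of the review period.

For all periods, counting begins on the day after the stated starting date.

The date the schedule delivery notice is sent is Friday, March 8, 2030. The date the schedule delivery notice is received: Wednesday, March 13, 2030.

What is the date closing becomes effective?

April 6, 2030

The last day of the review period: 15 calendar days after March 8, 2030 is March 23, 2030.
The date closing becomes effective: 14 calendar days after March 23, 2030 is April 6, 2030.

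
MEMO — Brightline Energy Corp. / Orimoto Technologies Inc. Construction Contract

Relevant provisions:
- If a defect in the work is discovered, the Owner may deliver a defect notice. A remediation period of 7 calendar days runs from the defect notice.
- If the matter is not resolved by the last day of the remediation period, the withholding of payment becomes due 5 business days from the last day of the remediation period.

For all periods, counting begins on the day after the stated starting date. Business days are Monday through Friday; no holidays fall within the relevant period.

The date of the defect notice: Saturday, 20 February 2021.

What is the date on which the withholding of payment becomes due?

Adding 7 calendar days to 20 February 2021 gives 27 February 2021, which is the last day of the remediation period.
From Saturday, 27 February 2021, 5 business days (Mar 1, Mar 2, Mar 3, Mar 4, Mar 5, skipping weekends) brings us to Friday, 5 March 2021, which is the date on which the withholding of payment becomes due.

5 March 2021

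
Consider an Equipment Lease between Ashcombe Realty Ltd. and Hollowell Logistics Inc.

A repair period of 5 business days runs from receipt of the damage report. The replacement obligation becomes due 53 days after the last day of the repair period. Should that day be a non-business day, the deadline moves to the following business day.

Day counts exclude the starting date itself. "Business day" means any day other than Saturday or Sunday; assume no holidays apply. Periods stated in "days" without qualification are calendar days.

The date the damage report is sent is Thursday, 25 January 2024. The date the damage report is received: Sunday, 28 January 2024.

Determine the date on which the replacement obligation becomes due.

26 March 2024

The last day of the repair period: counting 5 business days from Sunday, 28 January 2024 (Jan 29, Jan 30, Jan 31, Feb 1, Feb 2, skipping weekends) reaches Friday, 2 February 2024.
The date on which the replacement obligation becomes due: 2 February 2024 + 53 days = 26 March 2024. 26 March 2024 is a Tuesday, so no roll-forward applies.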